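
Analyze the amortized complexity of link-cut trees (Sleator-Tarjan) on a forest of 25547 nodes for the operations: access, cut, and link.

Link-cut trees represent the forest using splay trees over preferred paths. With potential Phi = sum over nodes of log(size of virtual subtree), each access on 25547 nodes is O(log 25547) = O(log n) amortized by the splay-tree access lemma. Cut and link are O(1) plus one access.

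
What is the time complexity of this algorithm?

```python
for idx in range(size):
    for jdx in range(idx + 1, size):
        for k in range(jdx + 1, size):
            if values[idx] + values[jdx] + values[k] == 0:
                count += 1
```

Time complexity: O(n^3).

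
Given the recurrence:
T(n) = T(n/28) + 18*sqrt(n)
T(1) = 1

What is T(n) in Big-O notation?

Each level contributes sqrt(n/28^k). Geometric series with ratio 1/sqrt(28) < 1 sums to O(sqrt(n)).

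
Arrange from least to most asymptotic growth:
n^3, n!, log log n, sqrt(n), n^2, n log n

Ordered by growth rate: log log n < sqrt(n) < n log n < n^2 < n^3 < n!.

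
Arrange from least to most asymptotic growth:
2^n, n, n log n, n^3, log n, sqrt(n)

Ordered by growth rate: log n < sqrt(n) < n < n log n < n^3 < 2^n.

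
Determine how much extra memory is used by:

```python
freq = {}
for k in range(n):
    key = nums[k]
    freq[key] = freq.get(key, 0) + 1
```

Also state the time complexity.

Space complexity: O(n).
Auxiliary storage grows linearly with the input size n in the worst case.
Time complexity: O(n).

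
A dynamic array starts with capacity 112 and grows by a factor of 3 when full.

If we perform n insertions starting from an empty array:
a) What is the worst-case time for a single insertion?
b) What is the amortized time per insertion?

(a) Worst-case single insertion: O(n) -- when the array is full at capacity c, the resize copies all c elements, and c can be Theta(n).
(b) Resizes happen at sizes 112, 336, 1008, ... Total copy cost for n insertions: 112 + 336 + ... = O(n) (geometric series with ratio 1/3). Amortized cost per insertion: O(n)/n = O(1).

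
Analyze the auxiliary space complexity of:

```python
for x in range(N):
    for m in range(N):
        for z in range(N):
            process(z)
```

Space complexity: O(1).
Only a constant amount of auxiliary storage is used; nothing grows with n.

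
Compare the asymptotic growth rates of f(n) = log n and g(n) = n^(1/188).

g(n) = n^(1/188) grows faster: any positive power of n dominates log n.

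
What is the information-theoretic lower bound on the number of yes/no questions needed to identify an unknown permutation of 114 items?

There are 114! = 2543559733472187557120132004189335234812341496026552301496526393412538629248600474981599398141467853800514886431180030568224218435400019580180261753940817530060800000000000000000000000000 permutations. Each yes/no question gives at most 1 bit, so at least ceil(log_2(2543559733472187557120132004189335234812341496026552301496526393412538629248600474981599398141467853800514886431180030568224218435400019580180261753940817530060800000000000000000000000000)) = 620 questions are needed.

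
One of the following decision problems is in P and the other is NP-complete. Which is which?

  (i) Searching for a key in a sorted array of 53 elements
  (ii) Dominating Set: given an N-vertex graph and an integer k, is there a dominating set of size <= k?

(i) is P: binary search runs in O(log n).
(ii) is NP-complete: reduces from Set Cover (with k part of the input).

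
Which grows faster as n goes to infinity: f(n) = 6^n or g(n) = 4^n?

f(n) = 6^n grows faster: (6/4)^n -> infinity since 6/4 > 1.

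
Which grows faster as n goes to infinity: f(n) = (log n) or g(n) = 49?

f(n) = (log n) grows faster: any unbounded function dominates a constant.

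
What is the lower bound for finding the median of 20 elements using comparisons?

To find the median of 20 elements, every element must be compared at least once, so the lower bound is Omega(n). The BFPRT algorithm achieves O(n), making this tight.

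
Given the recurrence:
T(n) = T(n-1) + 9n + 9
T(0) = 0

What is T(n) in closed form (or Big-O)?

Dominant term in sum is 9*sum(i, i=1..n) = 9*n*(n+1)/2 = O(n^2).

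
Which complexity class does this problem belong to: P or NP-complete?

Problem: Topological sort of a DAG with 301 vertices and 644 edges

This problem is in P: DFS-based topological sort runs in O(V+E).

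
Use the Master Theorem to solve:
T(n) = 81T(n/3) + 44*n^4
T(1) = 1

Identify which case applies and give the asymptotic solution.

a=81, b=3, f(n)=44*n^4.
log_3(81) = 4, so n^(log_b(a)) = n^4.
f(n) = Theta(n^4), so Case 2 applies.
T(n) = Theta(n^4 log n).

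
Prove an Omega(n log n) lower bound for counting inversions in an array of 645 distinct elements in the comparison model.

Decision-tree argument: at any leaf, the comparisons made (with transitivity) must totally order all 645 elements -- otherwise some pair (i,j) is unordered, and an adversary can present two inputs agreeing on every comparison made but with that pair flipped, changing the inversion count by 1, so the leaf's output is wrong on one of them. Hence the tree has >= 645! leaves and height >= log_2(645!) = Omega(n log n). Modified merge sort achieves O(n log n).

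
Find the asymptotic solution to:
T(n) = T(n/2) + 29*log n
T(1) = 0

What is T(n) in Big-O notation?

Each of the log_2(n) levels adds O(log n). T(n) = O(log^2 n).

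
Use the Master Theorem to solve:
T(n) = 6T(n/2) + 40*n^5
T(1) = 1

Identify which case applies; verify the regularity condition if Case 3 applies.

a=6, b=2, f(n)=40*n^5.
log_2(6) = 2.585 < 5.
f(n) = Omega(n^(2.585+epsilon)) for some epsilon > 0, so Case 3 is the candidate.
Regularity: a*f(n/b) = 6*40*(n/2)^5 = (6/32)*40*n^5 <= c*f(n) with c = 6/32 < 1. Satisfied.
Case 3: T(n) = Theta(n^5).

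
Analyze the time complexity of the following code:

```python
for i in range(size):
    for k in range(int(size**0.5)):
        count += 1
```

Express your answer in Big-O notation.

Time complexity: O(n * sqrt(n)).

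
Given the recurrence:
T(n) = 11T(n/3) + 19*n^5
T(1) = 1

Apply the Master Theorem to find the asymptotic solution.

a=11, b=3, f(n)=19*n^5. log_3(11) = 2.183 < 5. Case 3: T(n) = O(n^5).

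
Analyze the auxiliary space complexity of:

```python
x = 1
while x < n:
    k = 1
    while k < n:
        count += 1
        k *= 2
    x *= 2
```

Space complexity: O(1).
Only a constant amount of auxiliary storage is used; nothing grows with n.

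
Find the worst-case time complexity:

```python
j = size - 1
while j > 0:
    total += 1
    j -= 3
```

Time complexity: O(n).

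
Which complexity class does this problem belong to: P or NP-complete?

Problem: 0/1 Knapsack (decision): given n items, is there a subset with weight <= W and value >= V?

This problem is NP-complete: reduces from Subset Sum.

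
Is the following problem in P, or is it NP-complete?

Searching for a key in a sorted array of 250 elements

This problem is in P: binary search runs in O(log n).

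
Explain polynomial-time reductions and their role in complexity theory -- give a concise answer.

A poly-time reduction from A to B transforms any instance of A into an instance of B in polynomial time. If A reduces to B and B is in P, then A is in P. If A is NP-hard and A reduces to B, then B is NP-hard. Reductions transfer hardness upward and tractability downward.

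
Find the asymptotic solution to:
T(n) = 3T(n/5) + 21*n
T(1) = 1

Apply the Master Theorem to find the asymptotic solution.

a=3, b=5, f(n)=21*n. log_5(3) = 0.6826 < 1. Case 3: T(n) = O(n).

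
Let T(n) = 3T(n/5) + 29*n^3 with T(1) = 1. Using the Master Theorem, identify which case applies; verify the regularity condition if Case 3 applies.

a=3, b=5, f(n)=29*n^3.
log_5(3) = 0.6826 < 3.
f(n) = Omega(n^(0.6826+epsilon)) for some epsilon > 0, so Case 3 is the candidate.
Regularity: a*f(n/b) = 3*29*(n/5)^3 = (3/125)*29*n^3 <= c*f(n) with c = 3/125 < 1. Satisfied.
Case 3: T(n) = Theta(n^3).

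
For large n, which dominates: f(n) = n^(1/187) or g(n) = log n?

f(n) = n^(1/187) grows faster: any positive power of n dominates log n.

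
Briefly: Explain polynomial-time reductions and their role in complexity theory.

A poly-time reduction from A to B transforms any instance of A into an instance of B in polynomial time. If A reduces to B and B is in P, then A is in P. If A is NP-hard and A reduces to B, then B is NP-hard. Reductions transfer hardness upward and tractability downward.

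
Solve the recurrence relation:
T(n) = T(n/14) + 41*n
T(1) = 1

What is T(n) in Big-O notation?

Geometric series: 41*n*(1 + 1/14 + 1/14^2 + ...) = O(n). T(n) = O(n).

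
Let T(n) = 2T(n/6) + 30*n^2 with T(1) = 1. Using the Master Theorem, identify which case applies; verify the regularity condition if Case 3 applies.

a=2, b=6, f(n)=30*n^2.
log_6(2) = 0.3869 < 2.
f(n) = Omega(n^(0.3869+epsilon)) for some epsilon > 0, so Case 3 is the candidate.
Regularity: a*f(n/b) = 2*30*(n/6)^2 = (2/36)*30*n^2 <= c*f(n) with c = 2/36 < 1. Satisfied.
Case 3: T(n) = Theta(n^2).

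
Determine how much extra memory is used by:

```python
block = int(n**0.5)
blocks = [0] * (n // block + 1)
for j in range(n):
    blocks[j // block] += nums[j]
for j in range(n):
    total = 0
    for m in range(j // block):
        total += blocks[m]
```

Space complexity: O(sqrt(n)).
Storage scales with sqrt(n).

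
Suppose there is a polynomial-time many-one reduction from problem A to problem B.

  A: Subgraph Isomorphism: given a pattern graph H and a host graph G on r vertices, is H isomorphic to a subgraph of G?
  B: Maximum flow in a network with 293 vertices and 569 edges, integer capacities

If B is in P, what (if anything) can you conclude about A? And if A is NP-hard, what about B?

A poly-time reduction A <=_p B means any A-instance can be transformed to a B-instance in poly time.
If B is in P: compose the reduction with B's poly-time algorithm to solve A in poly time, so A is in P.
If A is NP-hard: every NP problem reduces to A, which reduces to B; composing reductions, every NP problem reduces to B, so B is NP-hard.
(Here in fact A is NP-complete and B is in P, so no such reduction is known -- its existence would imply P = NP; the analysis concerns only what the assumed reduction would or would not let you conclude.)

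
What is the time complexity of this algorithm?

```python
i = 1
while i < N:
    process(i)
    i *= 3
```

Time complexity: O(log n).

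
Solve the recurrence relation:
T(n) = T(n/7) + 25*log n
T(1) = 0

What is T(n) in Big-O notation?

Each of the log_7(n) levels adds O(log n). T(n) = O(log^2 n).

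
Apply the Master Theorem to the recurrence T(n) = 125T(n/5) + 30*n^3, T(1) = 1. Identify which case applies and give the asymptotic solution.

a=125, b=5, f(n)=30*n^3.
log_5(125) = 3, so n^(log_b(a)) = n^3.
f(n) = Theta(n^3), so Case 2 applies.
T(n) = Theta(n^3 log n).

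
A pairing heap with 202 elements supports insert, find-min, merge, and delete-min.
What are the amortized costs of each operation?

Pairing heaps are self-adjusting heap-ordered trees. Insert and merge link two roots: O(1). Find-min reads the root: O(1). Delete-min removes the root, then pairs children in two passes; amortized cost is O(log 202) = O(log n).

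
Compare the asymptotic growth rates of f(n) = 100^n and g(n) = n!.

g(n) = n! grows faster: n!/100^n -> infinity by Stirling.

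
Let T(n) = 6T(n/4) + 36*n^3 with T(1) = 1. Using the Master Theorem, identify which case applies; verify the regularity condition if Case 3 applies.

a=6, b=4, f(n)=36*n^3.
log_4(6) = 1.292 < 3.
f(n) = Omega(n^(1.292+epsilon)) for some epsilon > 0, so Case 3 is the candidate.
Regularity: a*f(n/b) = 6*36*(n/4)^3 = (6/64)*36*n^3 <= c*f(n) with c = 6/64 < 1. Satisfied.
Case 3: T(n) = Theta(n^3).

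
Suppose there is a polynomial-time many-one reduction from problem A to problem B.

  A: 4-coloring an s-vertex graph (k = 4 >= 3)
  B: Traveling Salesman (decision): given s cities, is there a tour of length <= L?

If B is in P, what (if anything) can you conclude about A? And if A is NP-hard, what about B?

A poly-time reduction A <=_p B means any A-instance can be transformed to a B-instance in poly time.
If B is in P: compose the reduction with B's poly-time algorithm to solve A in poly time, so A is in P.
If A is NP-hard: every NP problem reduces to A, which reduces to B; composing reductions, every NP problem reduces to B, so B is NP-hard.
(Here in fact A is NP-complete and B is NP-complete.)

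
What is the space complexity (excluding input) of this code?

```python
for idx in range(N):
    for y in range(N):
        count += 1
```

Space complexity: O(1).
Only a constant amount of auxiliary storage is used; nothing grows with n.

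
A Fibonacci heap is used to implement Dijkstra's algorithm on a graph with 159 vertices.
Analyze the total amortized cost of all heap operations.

Dijkstra performs 159 insert, 159 extract-min, and at most E decrease-key operations. With Fibonacci heap: insert O(1) amortized, extract-min O(log n) amortized, decrease-key O(1) amortized. Total with n = 159: O(n * 1 + n * log n + E * 1) = O(n log n + E).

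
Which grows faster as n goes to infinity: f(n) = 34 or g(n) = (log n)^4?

g(n) = (log n)^4 grows faster: any unbounded function dominates a constant.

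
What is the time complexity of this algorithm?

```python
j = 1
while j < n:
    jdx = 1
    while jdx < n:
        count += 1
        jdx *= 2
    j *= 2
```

Time complexity: O(log^2 n).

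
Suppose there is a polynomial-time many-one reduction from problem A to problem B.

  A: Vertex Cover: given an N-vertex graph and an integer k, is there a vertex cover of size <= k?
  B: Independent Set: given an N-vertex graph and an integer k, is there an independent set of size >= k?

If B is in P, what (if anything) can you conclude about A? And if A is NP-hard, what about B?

A poly-time reduction A <=_p B means any A-instance can be transformed to a B-instance in poly time.
If B is in P: compose the reduction with B's poly-time algorithm to solve A in poly time, so A is in P.
If A is NP-hard: every NP problem reduces to A, which reduces to B; composing reductions, every NP problem reduces to B, so B is NP-hard.
(Here in fact A is NP-complete and B is NP-complete.)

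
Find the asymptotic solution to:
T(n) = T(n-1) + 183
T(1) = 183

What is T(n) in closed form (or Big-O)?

Unrolling: T(n) = T(n-1) + 183 = T(n-2) + 2*183 = ... = T(1) + (n-1)*183 = 183 + (n-1)*183 = 183n.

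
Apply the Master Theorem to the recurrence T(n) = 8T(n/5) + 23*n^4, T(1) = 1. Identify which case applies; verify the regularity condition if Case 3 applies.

a=8, b=5, f(n)=23*n^4.
log_5(8) = 1.292 < 4.
f(n) = Omega(n^(1.292+epsilon)) for some epsilon > 0, so Case 3 is the candidate.
Regularity: a*f(n/b) = 8*23*(n/5)^4 = (8/625)*23*n^4 <= c*f(n) with c = 8/625 < 1. Satisfied.
Case 3: T(n) = Theta(n^4).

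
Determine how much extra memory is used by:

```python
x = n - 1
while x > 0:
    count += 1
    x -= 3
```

Space complexity: O(1).
Only a constant amount of auxiliary storage is used; nothing grows with n.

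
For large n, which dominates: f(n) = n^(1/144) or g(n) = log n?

f(n) = n^(1/144) grows faster: any positive power of n dominates log n.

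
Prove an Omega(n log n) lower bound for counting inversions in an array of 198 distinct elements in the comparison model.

Decision-tree argument: at any leaf, the comparisons made (with transitivity) must totally order all 198 elements -- otherwise some pair (i,j) is unordered, and an adversary can present two inputs agreeing on every comparison made but with that pair flipped, changing the inversion count by 1, so the leaf's output is wrong on one of them. Hence the tree has >= 198! leaves and height >= log_2(198!) = Omega(n log n). Modified merge sort achieves O(n log n).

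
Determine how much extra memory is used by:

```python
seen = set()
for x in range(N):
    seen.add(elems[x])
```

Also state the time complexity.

Space complexity: O(n).
Auxiliary storage grows linearly with the input size n in the worst case.
Time complexity: O(n).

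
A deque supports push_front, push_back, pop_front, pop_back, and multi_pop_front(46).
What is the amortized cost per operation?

Assign 2 credits to each push operation. A pop uses 1 saved credit. multi_pop_front(46) uses up to 46 saved credits from previous pushes. Credits never go negative. Amortized cost is O(1).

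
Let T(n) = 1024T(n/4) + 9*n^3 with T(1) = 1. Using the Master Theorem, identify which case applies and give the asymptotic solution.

a=1024, b=4, f(n)=9*n^3.
log_4(1024) = 5 > 3.
Since f(n) = O(n^3) is polynomially smaller than n^5, Case 1 applies.
T(n) = Theta(n^5).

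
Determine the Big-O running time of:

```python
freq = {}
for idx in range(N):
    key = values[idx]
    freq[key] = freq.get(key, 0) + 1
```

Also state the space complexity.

Time complexity: O(n).
Space complexity: O(n).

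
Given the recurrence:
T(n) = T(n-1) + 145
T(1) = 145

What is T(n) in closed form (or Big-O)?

Unrolling: T(n) = T(n-1) + 145 = T(n-2) + 2*145 = ... = T(1) + (n-1)*145 = 145 + (n-1)*145 = 145n.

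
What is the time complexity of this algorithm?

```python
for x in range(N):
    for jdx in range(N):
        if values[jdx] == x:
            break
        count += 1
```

Time complexity: O(n^2).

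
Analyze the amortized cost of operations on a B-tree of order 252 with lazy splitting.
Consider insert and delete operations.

In a B-tree of order 252, a node splits when it has 252 keys. With lazy splitting, we use potential Phi = number of full nodes + number of near-empty nodes. Each split costs O(1) but reduces potential. Between splits, at least 126 insertions must occur in that node. Amortized structural cost is O(1) per operation, plus O(log_252 n) traversal.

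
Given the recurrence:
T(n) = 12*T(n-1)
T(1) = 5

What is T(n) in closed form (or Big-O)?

Each step multiplies by 12. T(n) = T(1)*12^(n-1) = 5*12^(n-1).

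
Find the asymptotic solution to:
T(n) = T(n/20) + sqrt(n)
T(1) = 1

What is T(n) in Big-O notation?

Each level contributes sqrt(n/20^k). Geometric series with ratio 1/sqrt(20) < 1 sums to O(sqrt(n)).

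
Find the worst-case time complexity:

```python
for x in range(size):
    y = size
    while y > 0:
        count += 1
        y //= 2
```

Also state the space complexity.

Time complexity: O(n log n).
Space complexity: O(1).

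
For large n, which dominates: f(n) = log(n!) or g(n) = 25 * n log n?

f(n) = log(n!) and g(n) = 25 * n log n are Theta of each other: Stirling: log(n!) = n log n - n + O(log n) = Theta(n log n); the constant 25 doesn't change the Theta class.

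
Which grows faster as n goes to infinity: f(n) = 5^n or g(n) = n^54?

f(n) = 5^n grows faster: any exponential with base > 1 dominates every polynomial.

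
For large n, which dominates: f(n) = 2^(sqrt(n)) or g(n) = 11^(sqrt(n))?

g(n) = 11^(sqrt(n)) grows faster: ratio is (11/2)^(sqrt(n)) -> infinity since 11/2 > 1.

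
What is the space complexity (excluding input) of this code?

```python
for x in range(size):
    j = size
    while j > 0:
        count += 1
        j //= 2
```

Space complexity: O(1).
Only a constant amount of auxiliary storage is used; nothing grows with n.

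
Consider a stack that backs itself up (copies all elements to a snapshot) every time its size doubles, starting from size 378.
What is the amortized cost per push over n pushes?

Backups occur at sizes 378, 756, 1512, ..., copying 378 + 756 + 1512 + ... <= 2n elements total (geometric series). Spread over n pushes, the amortized backup cost is O(1) per push.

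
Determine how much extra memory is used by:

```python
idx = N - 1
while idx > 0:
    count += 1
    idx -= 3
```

Space complexity: O(1).
Only a constant amount of auxiliary storage is used; nothing grows with n.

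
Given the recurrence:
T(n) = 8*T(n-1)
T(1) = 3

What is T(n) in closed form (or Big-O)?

Each step multiplies by 8. T(n) = T(1)*8^(n-1) = 3*8^(n-1).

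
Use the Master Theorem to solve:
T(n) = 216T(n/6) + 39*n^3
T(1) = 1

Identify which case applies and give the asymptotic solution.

a=216, b=6, f(n)=39*n^3.
log_6(216) = 3, so n^(log_b(a)) = n^3.
f(n) = Theta(n^3), so Case 2 applies.
T(n) = Theta(n^3 log n).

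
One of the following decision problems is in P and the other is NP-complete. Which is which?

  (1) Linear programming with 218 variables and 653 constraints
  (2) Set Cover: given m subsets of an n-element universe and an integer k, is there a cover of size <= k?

(1) is P: the ellipsoid and interior-point methods run in polynomial time.
(2) is NP-complete: one of Karp's 21 NP-complete problems (with k part of the input).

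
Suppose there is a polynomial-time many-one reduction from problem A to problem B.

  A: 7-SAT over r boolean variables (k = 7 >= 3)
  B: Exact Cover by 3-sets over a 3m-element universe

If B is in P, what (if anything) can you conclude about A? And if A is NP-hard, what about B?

A poly-time reduction A <=_p B means any A-instance can be transformed to a B-instance in poly time.
If B is in P: compose the reduction with B's poly-time algorithm to solve A in poly time, so A is in P.
If A is NP-hard: every NP problem reduces to A, which reduces to B; composing reductions, every NP problem reduces to B, so B is NP-hard.
(Here in fact A is NP-complete and B is NP-complete.)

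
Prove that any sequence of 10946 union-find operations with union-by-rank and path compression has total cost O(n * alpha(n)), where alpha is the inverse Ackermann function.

Using Tarjan's analysis with rank-based potential function. Union-by-rank keeps tree height O(log n). Path compression flattens paths during find. For n = 10946 operations, total cost is O(n * alpha(n)), effectively O(n) since alpha grows incredibly slowly.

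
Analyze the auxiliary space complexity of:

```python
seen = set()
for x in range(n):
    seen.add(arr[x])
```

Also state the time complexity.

Space complexity: O(n).
Auxiliary storage grows linearly with the input size n in the worst case.
Time complexity: O(n).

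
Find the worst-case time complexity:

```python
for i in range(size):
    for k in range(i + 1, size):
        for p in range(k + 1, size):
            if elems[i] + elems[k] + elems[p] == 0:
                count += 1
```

Time complexity: O(n^3).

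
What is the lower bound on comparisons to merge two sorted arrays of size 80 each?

To merge two sorted arrays of size 80, we need at least 159 comparisons in the worst case. An adversary can force every element to be compared.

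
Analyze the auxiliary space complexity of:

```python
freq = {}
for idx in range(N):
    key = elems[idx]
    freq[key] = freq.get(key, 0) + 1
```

Space complexity: O(n).
Auxiliary storage grows linearly with the input size n in the worst case.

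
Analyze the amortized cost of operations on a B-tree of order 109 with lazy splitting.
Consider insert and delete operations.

In a B-tree of order 109, a node splits when it has 109 keys. With lazy splitting, we use potential Phi = number of full nodes + number of near-empty nodes. Each split costs O(1) but reduces potential. Between splits, at least 54 insertions must occur in that node. Amortized structural cost is O(1) per operation, plus O(log_109 n) traversal.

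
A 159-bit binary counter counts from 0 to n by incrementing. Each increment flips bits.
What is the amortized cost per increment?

Bit i flips every 2^i increments. Total flips over n increments: sum_{i=0}^{159} n/2^i < 2n. Amortized cost: 2n/n = O(1).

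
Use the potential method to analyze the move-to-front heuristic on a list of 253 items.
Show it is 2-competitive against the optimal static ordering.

Let Phi = number of inversions between the MTF list and the optimal static list (0 <= Phi <= C(253,2)). Accessing an element at MTF position k and optimal position j: the move-to-front destroys all k-1 inversions in front of it that are not in front in optimal (>= k-j of them) and creates at most j-1 new ones. Amortized cost <= k + (j-1) - (k-j) = 2j - 1 <= 2 * optimal cost.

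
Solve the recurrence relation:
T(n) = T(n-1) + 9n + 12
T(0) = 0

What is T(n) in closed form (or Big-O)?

Dominant term in sum is 9*sum(i, i=1..n) = 9*n*(n+1)/2 = O(n^2).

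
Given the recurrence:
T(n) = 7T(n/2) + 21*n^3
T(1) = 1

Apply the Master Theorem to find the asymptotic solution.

a=7, b=2, f(n)=21*n^3. log_2(7) = 2.807 < 3. Case 3: T(n) = O(n^3).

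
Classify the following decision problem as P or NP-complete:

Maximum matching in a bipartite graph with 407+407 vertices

This problem is in P: Hopcroft-Karp runs in O(E sqrt(V)).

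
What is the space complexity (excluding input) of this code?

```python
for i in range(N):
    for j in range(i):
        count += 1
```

Space complexity: O(1).
Only a constant amount of auxiliary storage is used; nothing grows with n.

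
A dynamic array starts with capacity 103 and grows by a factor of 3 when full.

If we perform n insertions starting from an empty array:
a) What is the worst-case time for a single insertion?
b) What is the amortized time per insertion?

(a) Worst-case single insertion: O(n) -- when the array is full at capacity c, the resize copies all c elements, and c can be Theta(n).
(b) Resizes happen at sizes 103, 309, 927, ... Total copy cost for n insertions: 103 + 309 + ... = O(n) (geometric series with ratio 1/3). Amortized cost per insertion: O(n)/n = O(1).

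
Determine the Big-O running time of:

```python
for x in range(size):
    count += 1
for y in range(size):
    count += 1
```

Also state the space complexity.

Time complexity: O(n).
Space complexity: O(1).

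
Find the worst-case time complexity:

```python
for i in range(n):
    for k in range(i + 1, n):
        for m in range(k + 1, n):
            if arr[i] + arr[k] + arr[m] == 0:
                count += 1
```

Time complexity: O(n^3).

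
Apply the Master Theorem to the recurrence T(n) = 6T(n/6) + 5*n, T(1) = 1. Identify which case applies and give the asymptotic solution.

a=6, b=6, f(n)=5*n.
log_6(6) = 1, so n^(log_b(a)) = n.
f(n) = Theta(n), so Case 2 applies.
T(n) = Theta(n log n).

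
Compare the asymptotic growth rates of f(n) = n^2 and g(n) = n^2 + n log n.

f(n) = n^2 and g(n) = n^2 + n log n are Theta of each other: the lower-order n log n term is o(n^2); both are Theta(n^2).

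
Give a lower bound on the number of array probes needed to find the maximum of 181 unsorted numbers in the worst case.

Adversary: any unprobed cell could hold a value larger than everything seen so far. If fewer than 181 cells are probed, the adversary places the max in an unprobed cell. So all 181 cells must be examined; together with 181-1 comparisons this is tight.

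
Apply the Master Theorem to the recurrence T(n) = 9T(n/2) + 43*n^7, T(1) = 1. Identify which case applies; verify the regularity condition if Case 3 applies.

a=9, b=2, f(n)=43*n^7.
log_2(9) = 3.17 < 7.
f(n) = Omega(n^(3.17+epsilon)) for some epsilon > 0, so Case 3 is the candidate.
Regularity: a*f(n/b) = 9*43*(n/2)^7 = (9/128)*43*n^7 <= c*f(n) with c = 9/128 < 1. Satisfied.
Case 3: T(n) = Theta(n^7).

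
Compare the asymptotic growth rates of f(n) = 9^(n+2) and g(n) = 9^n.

f(n) = 9^(n+2) and g(n) = 9^n are Theta of each other: 9^(n+2) = 9^2 * 9^n = Theta(9^n).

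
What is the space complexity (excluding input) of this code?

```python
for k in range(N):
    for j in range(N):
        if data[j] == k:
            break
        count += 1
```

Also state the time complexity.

Space complexity: O(1).
Only a constant amount of auxiliary storage is used; nothing grows with n.
Time complexity: O(n^2).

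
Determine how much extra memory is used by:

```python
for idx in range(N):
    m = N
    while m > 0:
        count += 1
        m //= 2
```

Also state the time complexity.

Space complexity: O(1).
Only a constant amount of auxiliary storage is used; nothing grows with n.
Time complexity: O(n log n).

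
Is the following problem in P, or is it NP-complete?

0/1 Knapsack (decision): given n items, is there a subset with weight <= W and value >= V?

This problem is NP-complete: reduces from Subset Sum.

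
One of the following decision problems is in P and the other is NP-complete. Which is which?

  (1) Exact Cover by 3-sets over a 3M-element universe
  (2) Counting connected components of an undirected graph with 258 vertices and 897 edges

(1) is NP-complete: one of Karp's 21 NP-complete problems.
(2) is P: BFS/DFS visits each vertex and edge once: O(V+E).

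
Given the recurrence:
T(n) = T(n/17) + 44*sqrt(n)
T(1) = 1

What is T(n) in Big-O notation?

Each level contributes sqrt(n/17^k). Geometric series with ratio 1/sqrt(17) < 1 sums to O(sqrt(n)).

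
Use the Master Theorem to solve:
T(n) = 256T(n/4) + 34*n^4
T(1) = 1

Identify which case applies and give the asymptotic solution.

a=256, b=4, f(n)=34*n^4.
log_4(256) = 4, so n^(log_b(a)) = n^4.
f(n) = Theta(n^4), so Case 2 applies.
T(n) = Theta(n^4 log n).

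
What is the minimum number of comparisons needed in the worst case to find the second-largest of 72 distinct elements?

Lower bound: finding the max needs 72-1 comparisons. By the adversary weight-doubling argument, the max must personally win >= ceil(log_2(72)) = 7 comparisons; the 2nd-largest is among those 7 losers, needing 7-1 more comparisons. Total >= 72-1 + 7-1 = 77. A balanced knockout tournament achieves this.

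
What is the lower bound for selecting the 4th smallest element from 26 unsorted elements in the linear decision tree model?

Selecting the 4th smallest of 26 elements requires Omega(n) comparisons. Every element must be compared at least once. The BFPRT algorithm achieves O(n), making this tight.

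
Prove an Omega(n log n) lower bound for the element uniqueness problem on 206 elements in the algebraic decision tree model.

In the algebraic decision tree model, element uniqueness on 206 elements is equivalent to determining which cell of an arrangement of C(206,2) = 21115 hyperplanes x_i = x_j contains the input point. Ben-Or's theorem shows this requires Omega(n log n).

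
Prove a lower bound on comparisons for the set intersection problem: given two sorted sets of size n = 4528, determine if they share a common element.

For two sorted arrays of size n = 4528, any correct algorithm must examine Omega(n) elements. If fewer are examined, an adversary places a common element in an unexamined gap. A merge-based scan achieves O(n), so the bound is tight.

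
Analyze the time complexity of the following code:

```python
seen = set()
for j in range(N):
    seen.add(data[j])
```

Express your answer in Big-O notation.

Time complexity: O(n).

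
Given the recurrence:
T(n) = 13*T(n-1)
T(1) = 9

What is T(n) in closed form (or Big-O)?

Each step multiplies by 13. T(n) = T(1)*13^(n-1) = 9*13^(n-1).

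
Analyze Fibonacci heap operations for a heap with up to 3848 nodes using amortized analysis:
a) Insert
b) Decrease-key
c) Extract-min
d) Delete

Fibonacci heaps use lazy consolidation. Potential function Phi = t + 2m (t = number of trees, m = marked nodes).
- Insert: O(1) actual, Delta Phi = +1 (one new tree) => O(1) amortized.
- Decrease-key: with c cascading cuts, actual cost is O(c); Delta Phi <= c - 2(c-1) + 2 = 4 - c (c new trees; >= c-1 marks cleared; <= 1 new mark). Amortized O(c) + (4 - c) = O(1).
- Extract-min: O(D(n) + t) actual; consolidation drops t to <= D(n)+1, so Delta Phi pays for the t term. D(n) = O(log n) for n = 3848 => O(log n) amortized.
- Delete: decrease-key to -inf then extract-min = O(log n).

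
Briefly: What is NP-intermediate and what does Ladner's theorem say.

NP-intermediate problems are in NP but neither in P nor NP-complete (assuming P != NP). Ladner's theorem proves such problems exist if P != NP. Graph isomorphism and integer factoring are candidate NP-intermediate problems -- no polynomial algorithm is known, but no NP-completeness proof exists either.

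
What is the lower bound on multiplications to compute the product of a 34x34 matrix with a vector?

A 34x34 matrix-vector product has 34 inner products of length 34. Output depends on all 34^2 = 1156 matrix entries. At least 1156 multiplications needed.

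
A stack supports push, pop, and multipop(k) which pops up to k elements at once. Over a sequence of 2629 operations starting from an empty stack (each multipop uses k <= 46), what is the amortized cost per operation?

Each element is pushed exactly once and popped at most once (whether by pop or as part of a multipop). So the total number of individual pops over the whole sequence is at most the number of pushes, which is at most 2629. Total work <= 2 * 2629, hence O(1) amortized per operation.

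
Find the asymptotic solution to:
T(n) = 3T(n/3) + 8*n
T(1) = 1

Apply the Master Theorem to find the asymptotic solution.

a=3, b=3, f(n)=8*n. log_3(3) = 1. Case 2: T(n) = O(n log n).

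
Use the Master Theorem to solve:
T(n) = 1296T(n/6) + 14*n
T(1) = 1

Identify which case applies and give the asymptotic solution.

a=1296, b=6, f(n)=14*n.
log_6(1296) = 4 > 1.
Since f(n) = O(n^1) is polynomially smaller than n^4, Case 1 applies.
T(n) = Theta(n^4).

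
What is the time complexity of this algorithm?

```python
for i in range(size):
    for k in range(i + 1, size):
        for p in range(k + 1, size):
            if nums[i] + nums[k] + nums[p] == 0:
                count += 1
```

Time complexity: O(n^3).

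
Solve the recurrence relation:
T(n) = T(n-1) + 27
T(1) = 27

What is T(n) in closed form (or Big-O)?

Unrolling: T(n) = T(n-1) + 27 = T(n-2) + 2*27 = ... = T(1) + (n-1)*27 = 27 + (n-1)*27 = 27n.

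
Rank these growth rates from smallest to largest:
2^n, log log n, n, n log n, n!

Ordered by growth rate: log log n < n < n log n < 2^n < n!.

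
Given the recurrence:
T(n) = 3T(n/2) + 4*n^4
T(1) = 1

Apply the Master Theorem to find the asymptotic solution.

a=3, b=2, f(n)=4*n^4. log_2(3) = 1.585 < 4. Case 3: T(n) = O(n^4).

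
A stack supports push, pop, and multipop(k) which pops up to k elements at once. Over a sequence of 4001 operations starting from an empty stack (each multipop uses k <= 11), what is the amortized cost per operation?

Each element is pushed exactly once and popped at most once (whether by pop or as part of a multipop). So the total number of individual pops over the whole sequence is at most the number of pushes, which is at most 4001. Total work <= 2 * 4001, hence O(1) amortized per operation.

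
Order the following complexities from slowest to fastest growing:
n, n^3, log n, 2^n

Ordered by growth rate: log n < n < n^3 < 2^n.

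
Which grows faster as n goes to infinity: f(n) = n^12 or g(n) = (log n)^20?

f(n) = n^12 grows faster: any positive polynomial dominates any polylog.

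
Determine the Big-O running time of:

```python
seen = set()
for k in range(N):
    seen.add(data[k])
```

Time complexity: O(n).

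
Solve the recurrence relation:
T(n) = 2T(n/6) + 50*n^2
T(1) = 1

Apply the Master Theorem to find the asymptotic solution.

a=2, b=6, f(n)=50*n^2. log_6(2) = 0.3869 < 2. Case 3: T(n) = O(n^2).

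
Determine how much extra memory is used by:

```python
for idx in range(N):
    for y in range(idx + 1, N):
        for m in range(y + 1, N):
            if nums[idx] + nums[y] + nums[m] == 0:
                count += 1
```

Space complexity: O(1).
Only a constant amount of auxiliary storage is used; nothing grows with n.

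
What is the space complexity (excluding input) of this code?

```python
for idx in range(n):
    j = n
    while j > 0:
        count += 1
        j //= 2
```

Space complexity: O(1).
Only a constant amount of auxiliary storage is used; nothing grows with n.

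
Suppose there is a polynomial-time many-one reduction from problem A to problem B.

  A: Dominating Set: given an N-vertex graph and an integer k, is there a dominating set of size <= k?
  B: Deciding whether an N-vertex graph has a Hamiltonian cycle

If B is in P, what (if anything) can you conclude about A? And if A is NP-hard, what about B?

A poly-time reduction A <=_p B means any A-instance can be transformed to a B-instance in poly time.
If B is in P: compose the reduction with B's poly-time algorithm to solve A in poly time, so A is in P.
If A is NP-hard: every NP problem reduces to A, which reduces to B; composing reductions, every NP problem reduces to B, so B is NP-hard.
(Here in fact A is NP-complete and B is NP-complete.)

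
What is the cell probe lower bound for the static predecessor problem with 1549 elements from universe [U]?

The Patrascu-Thorup lower bound shows any data structure on n = 1549 elements using O(n * polylog(n)) space requires Omega(log log U) query time. van Emde Boas trees achieve O(log log U) with O(U) space.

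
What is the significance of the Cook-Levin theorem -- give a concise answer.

The Cook-Levin theorem proves that SAT is NP-complete. It was the first problem shown to be NP-complete, establishing the foundation for proving other problems NP-complete via reductions from SAT.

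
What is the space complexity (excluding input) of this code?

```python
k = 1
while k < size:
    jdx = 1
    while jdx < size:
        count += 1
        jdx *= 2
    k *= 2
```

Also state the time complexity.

Space complexity: O(1).
Only a constant amount of auxiliary storage is used; nothing grows with n.
Time complexity: O(log^2 n).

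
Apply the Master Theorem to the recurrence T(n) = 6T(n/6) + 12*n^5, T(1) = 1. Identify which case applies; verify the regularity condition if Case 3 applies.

a=6, b=6, f(n)=12*n^5.
log_6(6) = 1 < 5.
f(n) = Omega(n^(1+epsilon)) for some epsilon > 0, so Case 3 is the candidate.
Regularity: a*f(n/b) = 6*12*(n/6)^5 = (6/7776)*12*n^5 <= c*f(n) with c = 6/7776 < 1. Satisfied.
Case 3: T(n) = Theta(n^5).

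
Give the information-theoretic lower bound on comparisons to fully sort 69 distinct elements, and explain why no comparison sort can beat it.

A comparison sort is a binary decision tree whose leaves are the 69! = 171122452428141311372468338881272839092270544893520369393648040923257279754140647424000000000000000 possible output permutations. A binary tree with L leaves has height >= ceil(log_2(L)). So any comparison sort needs >= ceil(log_2(69!)) = 327 comparisons in the worst case.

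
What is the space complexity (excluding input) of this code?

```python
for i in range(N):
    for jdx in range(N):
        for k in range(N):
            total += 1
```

Space complexity: O(1).
Only a constant amount of auxiliary storage is used; nothing grows with n.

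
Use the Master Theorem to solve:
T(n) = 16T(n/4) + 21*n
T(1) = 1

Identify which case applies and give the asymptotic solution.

a=16, b=4, f(n)=21*n.
log_4(16) = 2 > 1.
Since f(n) = O(n^1) is polynomially smaller than n^2, Case 1 applies.
T(n) = Theta(n^2).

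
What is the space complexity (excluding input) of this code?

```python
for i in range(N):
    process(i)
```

Space complexity: O(1).
Only a constant amount of auxiliary storage is used; nothing grows with n.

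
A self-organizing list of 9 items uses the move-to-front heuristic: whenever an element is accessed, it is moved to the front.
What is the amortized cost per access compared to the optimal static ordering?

With potential Phi = number of inversions between the MTF list and the optimal static list (at most C(9,2)), each access has amortized cost at most 2 * (cost under optimal static ordering). This is the move-to-front 2-competitiveness result.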